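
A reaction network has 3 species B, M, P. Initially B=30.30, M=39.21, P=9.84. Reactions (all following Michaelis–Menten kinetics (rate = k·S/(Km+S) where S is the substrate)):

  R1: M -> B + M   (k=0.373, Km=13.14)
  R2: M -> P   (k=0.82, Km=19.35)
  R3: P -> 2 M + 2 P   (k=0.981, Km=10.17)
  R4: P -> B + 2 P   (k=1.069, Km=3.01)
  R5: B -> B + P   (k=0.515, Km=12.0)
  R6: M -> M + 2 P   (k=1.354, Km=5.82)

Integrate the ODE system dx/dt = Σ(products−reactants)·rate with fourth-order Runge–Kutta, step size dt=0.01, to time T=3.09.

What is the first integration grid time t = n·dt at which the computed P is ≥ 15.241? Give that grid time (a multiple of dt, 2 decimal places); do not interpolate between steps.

Threshold first reached at t = 1.16

RK4 with dt=0.01: 309 steps to T=3.09. Trajectory (selected grid times):
t=0.00: B=30.30 M=39.21 P=9.84
t=0.34: B=30.68 M=39.36 P=11.41
t=0.69: B=31.08 M=39.55 P=13.04
t=1.03: B=31.47 M=39.74 P=14.65
t=1.15: B=31.61 M=39.82 P=15.22
t=1.16: B=31.62 M=39.82 P=15.27
t=1.37: B=31.87 M=39.96 P=16.27
t=1.72: B=32.29 M=40.19 P=17.96
t=2.06: B=32.69 M=40.44 P=19.61
t=2.40: B=33.11 M=40.70 P=21.27
t=2.75: B=33.54 M=40.97 P=22.99
t=3.09: B=33.95 M=41.25 P=24.68
P(1.15)=15.222 < 15.241 but P(1.16)=15.270 ≥ 15.241, so the first grid time is t=1.16.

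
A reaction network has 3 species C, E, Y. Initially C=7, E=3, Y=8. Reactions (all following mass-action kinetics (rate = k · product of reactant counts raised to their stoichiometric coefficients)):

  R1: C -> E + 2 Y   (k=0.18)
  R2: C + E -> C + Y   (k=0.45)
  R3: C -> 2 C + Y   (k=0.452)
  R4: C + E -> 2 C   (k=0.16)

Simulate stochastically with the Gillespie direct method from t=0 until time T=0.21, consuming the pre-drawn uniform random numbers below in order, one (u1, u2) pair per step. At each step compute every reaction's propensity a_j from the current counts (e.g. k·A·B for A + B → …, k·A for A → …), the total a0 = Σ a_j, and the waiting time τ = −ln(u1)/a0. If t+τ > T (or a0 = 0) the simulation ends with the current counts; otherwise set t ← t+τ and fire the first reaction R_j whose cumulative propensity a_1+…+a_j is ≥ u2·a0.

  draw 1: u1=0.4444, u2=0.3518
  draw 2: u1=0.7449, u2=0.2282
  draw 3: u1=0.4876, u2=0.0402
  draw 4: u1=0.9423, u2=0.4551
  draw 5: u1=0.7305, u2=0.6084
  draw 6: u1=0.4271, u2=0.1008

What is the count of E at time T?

t=0.000: C=7 E=3 Y=8
Draw 1: a1=1.260, a2=9.450, a3=3.164, a4=3.360, a0=17.234; τ=−ln(0.4444)/17.234=0.047 → t=0.047; u2·a0=0.3518·17.234=6.063; a1=1.260 < 6.063 ≤ a1+a2=10.710 → R2 fires; C=7 E=2 Y=9
Draw 2: a1=1.260, a2=6.300, a3=3.164, a4=2.240, a0=12.964; τ=−ln(0.7449)/12.964=0.023 → t=0.070; u2·a0=0.2282·12.964=2.958; a1=1.260 < 2.958 ≤ a1+a2=7.560 → R2 fires; C=7 E=1 Y=10
Draw 3: a1=1.260, a2=3.150, a3=3.164, a4=1.120, a0=8.694; τ=−ln(0.4876)/8.694=0.083 → t=0.152; u2·a0=0.0402·8.694=0.349 ≤ a1=1.260 → R1 fires; C=6 E=2 Y=12
Draw 4: a1=1.080, a2=5.400, a3=2.712, a4=1.920, a0=11.112; τ=−ln(0.9423)/11.112=0.005 → t=0.158; u2·a0=0.4551·11.112=5.057; a1=1.080 < 5.057 ≤ a1+a2=6.480 → R2 fires; C=6 E=1 Y=13
Draw 5: a1=1.080, a2=2.700, a3=2.712, a4=0.960, a0=7.452; τ=−ln(0.7305)/7.452=0.042 → t=0.200; u2·a0=0.6084·7.452=4.534; a1+a2=3.780 < 4.534 ≤ a1+…+a3=6.492 → R3 fires; C=7 E=1 Y=14
Draw 6: a1=1.260, a2=3.150, a3=3.164, a4=1.120, a0=8.694; τ=−ln(0.4271)/8.694=0.098 → t=0.298 > T=0.21: stop.
Read off E at T=0.21: 1

E at T = 1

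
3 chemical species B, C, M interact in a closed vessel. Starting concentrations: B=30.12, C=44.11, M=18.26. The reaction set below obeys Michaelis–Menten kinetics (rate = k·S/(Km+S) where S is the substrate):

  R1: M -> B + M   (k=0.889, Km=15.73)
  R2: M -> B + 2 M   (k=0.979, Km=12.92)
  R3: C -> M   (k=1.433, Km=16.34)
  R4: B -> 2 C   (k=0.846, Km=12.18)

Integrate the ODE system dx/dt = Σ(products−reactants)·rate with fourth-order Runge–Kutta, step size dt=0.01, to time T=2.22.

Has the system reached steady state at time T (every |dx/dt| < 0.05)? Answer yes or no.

RK4 with dt=0.01: 222 steps to T=2.22. Trajectory (selected grid times):
t=0.00: B=30.12 C=44.11 M=18.26
t=0.25: B=30.23 C=44.15 M=18.67
t=0.49: B=30.34 C=44.19 M=19.06
t=0.74: B=30.46 C=44.23 M=19.46
t=0.99: B=30.58 C=44.27 M=19.87
t=1.23: B=30.70 C=44.31 M=20.27
t=1.48: B=30.82 C=44.35 M=20.68
t=1.73: B=30.95 C=44.39 M=21.09
t=1.97: B=31.07 C=44.43 M=21.49
t=2.22: B=31.20 C=44.47 M=21.91
Rates at T: R1=0.5174, R2=0.6158, R3=1.0480, R4=0.6085
dx/dt at T (Σ net stoichiometry × rate): B=+0.5247, C=+0.1690, M=+1.6638
Largest |dx/dt| is |+1.6638| (M) ≥ 0.05 → not steady.

Steady state at T: no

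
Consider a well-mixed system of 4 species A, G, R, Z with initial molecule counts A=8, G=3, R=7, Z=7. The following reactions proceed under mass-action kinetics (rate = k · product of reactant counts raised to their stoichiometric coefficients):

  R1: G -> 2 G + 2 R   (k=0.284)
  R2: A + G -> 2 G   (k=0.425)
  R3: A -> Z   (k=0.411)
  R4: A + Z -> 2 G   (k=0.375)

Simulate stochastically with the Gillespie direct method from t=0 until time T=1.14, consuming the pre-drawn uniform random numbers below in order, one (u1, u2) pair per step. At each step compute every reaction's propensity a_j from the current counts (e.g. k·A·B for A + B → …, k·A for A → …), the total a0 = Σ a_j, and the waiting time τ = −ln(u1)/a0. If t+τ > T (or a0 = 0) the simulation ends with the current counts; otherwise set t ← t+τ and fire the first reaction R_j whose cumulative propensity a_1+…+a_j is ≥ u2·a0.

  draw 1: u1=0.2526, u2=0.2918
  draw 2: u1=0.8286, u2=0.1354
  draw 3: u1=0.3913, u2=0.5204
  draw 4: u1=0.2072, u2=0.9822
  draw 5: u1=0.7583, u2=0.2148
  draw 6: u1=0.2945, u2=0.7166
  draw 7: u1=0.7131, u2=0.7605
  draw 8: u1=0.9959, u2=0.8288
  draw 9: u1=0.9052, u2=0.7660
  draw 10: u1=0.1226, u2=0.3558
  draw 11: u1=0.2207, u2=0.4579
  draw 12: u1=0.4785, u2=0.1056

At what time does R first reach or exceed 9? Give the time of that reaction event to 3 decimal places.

Threshold first reached at t = 0.236

t=0.000: A=8 G=3 R=7 Z=7
Draw 1: a1=0.852, a2=10.200, a3=3.288, a4=21.000, a0=35.340; τ=−ln(0.2526)/35.340=0.039 → t=0.039; u2·a0=0.2918·35.340=10.312; a1=0.852 < 10.312 ≤ a1+a2=11.052 → R2 fires; A=7 G=4 R=7 Z=7
Draw 2: a1=1.136, a2=11.900, a3=2.877, a4=18.375, a0=34.288; τ=−ln(0.8286)/34.288=0.005 → t=0.044; u2·a0=0.1354·34.288=4.643; a1=1.136 < 4.643 ≤ a1+a2=13.036 → R2 fires; A=6 G=5 R=7 Z=7
Draw 3: a1=1.420, a2=12.750, a3=2.466, a4=15.750, a0=32.386; τ=−ln(0.3913)/32.386=0.029 → t=0.073; u2·a0=0.5204·32.386=16.854; a1+…+a3=16.636 < 16.854 ≤ a1+…+a4=32.386 → R4 fires; A=5 G=7 R=7 Z=6
Draw 4: a1=1.988, a2=14.875, a3=2.055, a4=11.250, a0=30.168; τ=−ln(0.2072)/30.168=0.052 → t=0.126; u2·a0=0.9822·30.168=29.631; a1+…+a3=18.918 < 29.631 ≤ a1+…+a4=30.168 → R4 fires; A=4 G=9 R=7 Z=5
Draw 5: a1=2.556, a2=15.300, a3=1.644, a4=7.500, a0=27.000; τ=−ln(0.7583)/27.000=0.010 → t=0.136; u2·a0=0.2148·27.000=5.800; a1=2.556 < 5.800 ≤ a1+a2=17.856 → R2 fires; A=3 G=10 R=7 Z=5
Draw 6: a1=2.840, a2=12.750, a3=1.233, a4=5.625, a0=22.448; τ=−ln(0.2945)/22.448=0.054 → t=0.190; u2·a0=0.7166·22.448=16.086; a1+a2=15.590 < 16.086 ≤ a1+…+a3=16.823 → R3 fires; A=2 G=10 R=7 Z=6
Draw 7: a1=2.840, a2=8.500, a3=0.822, a4=4.500, a0=16.662; τ=−ln(0.7131)/16.662=0.020 → t=0.211; u2·a0=0.7605·16.662=12.671; a1+…+a3=12.162 < 12.671 ≤ a1+…+a4=16.662 → R4 fires; A=1 G=12 R=7 Z=5
Draw 8: a1=3.408, a2=5.100, a3=0.411, a4=1.875, a0=10.794; τ=−ln(0.9959)/10.794=0.000 → t=0.211; u2·a0=0.8288·10.794=8.946; a1+…+a3=8.919 < 8.946 ≤ a1+…+a4=10.794 → R4 fires; A=0 G=14 R=7 Z=4
Draw 9: a1=3.976, a2=0.000, a3=0.000, a4=0.000, a0=3.976; τ=−ln(0.9052)/3.976=0.025 → t=0.236; u2·a0=0.7660·3.976=3.046 ≤ a1=3.976 → R1 fires; A=0 G=15 R=9 Z=4
Draw 10: a1=4.260, a2=0.000, a3=0.000, a4=0.000, a0=4.260; τ=−ln(0.1226)/4.260=0.493 → t=0.729; u2·a0=0.3558·4.260=1.516 ≤ a1=4.260 → R1 fires; A=0 G=16 R=11 Z=4
Draw 11: a1=4.544, a2=0.000, a3=0.000, a4=0.000, a0=4.544; τ=−ln(0.2207)/4.544=0.333 → t=1.061; u2·a0=0.4579·4.544=2.081 ≤ a1=4.544 → R1 fires; A=0 G=17 R=13 Z=4
Draw 12: a1=4.828, a2=0.000, a3=0.000, a4=0.000, a0=4.828; τ=−ln(0.4785)/4.828=0.153 → t=1.214 > T=1.14: stop.
R first becomes ≥ 9 when it reaches 9 at the event at t=0.236.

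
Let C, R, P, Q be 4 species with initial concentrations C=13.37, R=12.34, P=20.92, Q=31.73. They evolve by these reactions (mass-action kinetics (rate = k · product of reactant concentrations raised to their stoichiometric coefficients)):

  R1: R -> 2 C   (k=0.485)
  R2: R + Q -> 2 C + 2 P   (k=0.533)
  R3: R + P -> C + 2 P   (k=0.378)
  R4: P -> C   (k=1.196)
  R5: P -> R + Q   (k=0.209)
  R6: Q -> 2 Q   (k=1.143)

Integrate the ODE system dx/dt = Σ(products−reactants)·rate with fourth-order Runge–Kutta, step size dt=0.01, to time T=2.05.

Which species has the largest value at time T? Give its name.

RK4 with dt=0.01: 205 steps to T=2.05. Trajectory (selected grid times):
t=0.00: C=13.37 R=12.34 P=20.92 Q=31.73
t=0.23: C=44.17 R=0.24 P=31.60 Q=33.34
t=0.46: C=54.26 R=0.16 P=24.85 Q=43.87
t=0.68: C=62.01 R=0.11 P=19.84 Q=56.66
t=0.91: C=68.51 R=0.07 P=15.73 Q=73.83
t=1.14: C=73.71 R=0.05 P=12.51 Q=96.10
t=1.37: C=77.85 R=0.03 P=9.96 Q=125.02
t=1.59: C=81.04 R=0.02 P=8.01 Q=160.78
t=1.82: C=83.70 R=0.01 P=6.39 Q=209.12
t=2.05: C=85.83 R=0.01 P=5.09 Q=272.00
At T=2.05: C=85.83 R=0.01 P=5.09 Q=272.00; the largest is Q.

Dominant species at T: Q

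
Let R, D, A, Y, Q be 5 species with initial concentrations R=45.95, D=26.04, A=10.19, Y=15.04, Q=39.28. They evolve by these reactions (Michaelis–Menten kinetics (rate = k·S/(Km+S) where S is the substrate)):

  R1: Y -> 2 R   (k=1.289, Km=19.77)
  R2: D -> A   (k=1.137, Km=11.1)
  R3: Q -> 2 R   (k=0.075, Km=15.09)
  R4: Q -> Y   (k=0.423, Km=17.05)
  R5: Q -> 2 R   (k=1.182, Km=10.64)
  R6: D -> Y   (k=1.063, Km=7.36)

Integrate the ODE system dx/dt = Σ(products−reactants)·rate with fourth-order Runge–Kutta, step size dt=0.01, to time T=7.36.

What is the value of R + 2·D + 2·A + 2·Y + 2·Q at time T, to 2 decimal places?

Check how each reaction changes W = R + 2·D + 2·A + 2·Y + 2·Q (weight of products minus weight of reactants):
R1: Y -> 2 R: (1·2) − (2·1) = 2 − 2 = 0
R2: D -> A: (2·1) − (2·1) = 2 − 2 = 0
R3: Q -> 2 R: (1·2) − (2·1) = 2 − 2 = 0
R4: Q -> Y: (2·1) − (2·1) = 2 − 2 = 0
R5: Q -> 2 R: (1·2) − (2·1) = 2 − 2 = 0
R6: D -> Y: (2·1) − (2·1) = 2 − 2 = 0
Every reaction leaves W unchanged, so W is conserved and no simulation is needed: W(T) = W(0) = 45.95 + 2·26.04 + 2·10.19 + 2·15.04 + 2·39.28 = 227.05

Value at T = 227.05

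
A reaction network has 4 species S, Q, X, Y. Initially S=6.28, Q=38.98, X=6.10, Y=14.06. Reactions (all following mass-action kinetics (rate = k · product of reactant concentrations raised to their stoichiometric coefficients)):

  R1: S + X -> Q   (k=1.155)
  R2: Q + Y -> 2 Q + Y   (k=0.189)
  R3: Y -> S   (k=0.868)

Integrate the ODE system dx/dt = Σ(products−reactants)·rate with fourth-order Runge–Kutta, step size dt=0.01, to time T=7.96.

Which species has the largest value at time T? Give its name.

RK4 with dt=0.01: 796 steps to T=7.96. Trajectory (selected grid times):
t=0.00: S=6.28 Q=38.98 X=6.10 Y=14.06
t=0.88: S=7.71 Q=222.15 X=0.02 Y=6.55
t=1.77: S=11.21 Q=478.66 X=0.00 Y=3.03
t=2.65: S=12.83 Q=680.49 X=0.00 Y=1.41
t=3.54: S=13.59 Q=802.68 X=0.00 Y=0.65
t=4.42: S=13.94 Q=865.81 X=0.00 Y=0.30
t=5.31: S=14.10 Q=897.13 X=0.00 Y=0.14
t=6.19: S=14.17 Q=911.86 X=0.00 Y=0.07
t=7.08: S=14.21 Q=918.86 X=0.00 Y=0.03
t=7.96: S=14.23 Q=922.08 X=0.00 Y=0.01
At T=7.96: S=14.23 Q=922.08 X=0.00 Y=0.01; the largest is Q.

Dominant species at T: Q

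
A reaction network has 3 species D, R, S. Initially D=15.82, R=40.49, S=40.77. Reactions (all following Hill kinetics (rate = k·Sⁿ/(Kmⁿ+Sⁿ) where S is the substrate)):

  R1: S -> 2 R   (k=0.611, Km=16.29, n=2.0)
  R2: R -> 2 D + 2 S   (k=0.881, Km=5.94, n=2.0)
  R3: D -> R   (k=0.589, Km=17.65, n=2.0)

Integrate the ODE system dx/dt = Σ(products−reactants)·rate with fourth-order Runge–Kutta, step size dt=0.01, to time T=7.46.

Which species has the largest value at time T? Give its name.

RK4 with dt=0.01: 746 steps to T=7.46. Trajectory (selected grid times):
t=0.00: D=15.82 R=40.49 S=40.77
t=0.83: D=17.03 R=40.88 S=41.76
t=1.66: D=18.21 R=41.29 S=42.75
t=2.49: D=19.39 R=41.72 S=43.74
t=3.32: D=20.55 R=42.17 S=44.73
t=4.14: D=21.68 R=42.63 S=45.70
t=4.97: D=22.81 R=43.12 S=46.69
t=5.80: D=23.94 R=43.62 S=47.67
t=6.63: D=25.05 R=44.13 S=48.65
t=7.46: D=26.16 R=44.66 S=49.63
At T=7.46: D=26.16 R=44.66 S=49.63; the largest is S.

Dominant species at T: S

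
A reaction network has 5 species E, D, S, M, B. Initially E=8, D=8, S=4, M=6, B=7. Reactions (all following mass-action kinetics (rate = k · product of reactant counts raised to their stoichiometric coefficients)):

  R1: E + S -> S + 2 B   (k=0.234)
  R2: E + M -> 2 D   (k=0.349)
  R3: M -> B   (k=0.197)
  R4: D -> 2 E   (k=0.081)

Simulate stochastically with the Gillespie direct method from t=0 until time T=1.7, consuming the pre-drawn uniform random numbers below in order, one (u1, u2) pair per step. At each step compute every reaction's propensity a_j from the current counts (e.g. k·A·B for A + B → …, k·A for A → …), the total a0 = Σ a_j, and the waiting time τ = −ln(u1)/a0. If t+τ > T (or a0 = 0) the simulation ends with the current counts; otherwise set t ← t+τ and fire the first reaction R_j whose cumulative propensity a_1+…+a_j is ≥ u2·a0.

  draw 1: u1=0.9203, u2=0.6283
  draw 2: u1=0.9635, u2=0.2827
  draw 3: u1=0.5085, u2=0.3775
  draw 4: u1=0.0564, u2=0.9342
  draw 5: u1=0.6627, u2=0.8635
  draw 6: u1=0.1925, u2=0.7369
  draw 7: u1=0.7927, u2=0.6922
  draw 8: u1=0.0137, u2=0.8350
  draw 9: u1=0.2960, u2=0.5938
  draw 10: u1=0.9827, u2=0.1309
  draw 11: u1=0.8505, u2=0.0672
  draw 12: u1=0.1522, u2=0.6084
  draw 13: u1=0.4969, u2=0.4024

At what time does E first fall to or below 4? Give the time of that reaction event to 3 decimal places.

t=0.000: E=8 D=8 S=4 M=6 B=7
Draw 1: a1=7.488, a2=16.752, a3=1.182, a4=0.648, a0=26.070; τ=−ln(0.9203)/26.070=0.003 → t=0.003; u2·a0=0.6283·26.070=16.380; a1=7.488 < 16.380 ≤ a1+a2=24.240 → R2 fires; E=7 D=10 S=4 M=5 B=7
Draw 2: a1=6.552, a2=12.215, a3=0.985, a4=0.810, a0=20.562; τ=−ln(0.9635)/20.562=0.002 → t=0.005; u2·a0=0.2827·20.562=5.813 ≤ a1=6.552 → R1 fires; E=6 D=10 S=4 M=5 B=9
Draw 3: a1=5.616, a2=10.470, a3=0.985, a4=0.810, a0=17.881; τ=−ln(0.5085)/17.881=0.038 → t=0.043; u2·a0=0.3775·17.881=6.750; a1=5.616 < 6.750 ≤ a1+a2=16.086 → R2 fires; E=5 D=12 S=4 M=4 B=9
Draw 4: a1=4.680, a2=6.980, a3=0.788, a4=0.972, a0=13.420; τ=−ln(0.0564)/13.420=0.214 → t=0.257; u2·a0=0.9342·13.420=12.537; a1+…+a3=12.448 < 12.537 ≤ a1+…+a4=13.420 → R4 fires; E=7 D=11 S=4 M=4 B=9
Draw 5: a1=6.552, a2=9.772, a3=0.788, a4=0.891, a0=18.003; τ=−ln(0.6627)/18.003=0.023 → t=0.280; u2·a0=0.8635·18.003=15.546; a1=6.552 < 15.546 ≤ a1+a2=16.324 → R2 fires; E=6 D=13 S=4 M=3 B=9
Draw 6: a1=5.616, a2=6.282, a3=0.591, a4=1.053, a0=13.542; τ=−ln(0.1925)/13.542=0.122 → t=0.402; u2·a0=0.7369·13.542=9.979; a1=5.616 < 9.979 ≤ a1+a2=11.898 → R2 fires; E=5 D=15 S=4 M=2 B=9
Draw 7: a1=4.680, a2=3.490, a3=0.394, a4=1.215, a0=9.779; τ=−ln(0.7927)/9.779=0.024 → t=0.425; u2·a0=0.6922·9.779=6.769; a1=4.680 < 6.769 ≤ a1+a2=8.170 → R2 fires; E=4 D=17 S=4 M=1 B=9
Draw 8: a1=3.744, a2=1.396, a3=0.197, a4=1.377, a0=6.714; τ=−ln(0.0137)/6.714=0.639 → t=1.064; u2·a0=0.8350·6.714=5.606; a1+…+a3=5.337 < 5.606 ≤ a1+…+a4=6.714 → R4 fires; E=6 D=16 S=4 M=1 B=9
Draw 9: a1=5.616, a2=2.094, a3=0.197, a4=1.296, a0=9.203; τ=−ln(0.2960)/9.203=0.132 → t=1.197; u2·a0=0.5938·9.203=5.465 ≤ a1=5.616 → R1 fires; E=5 D=16 S=4 M=1 B=11
Draw 10: a1=4.680, a2=1.745, a3=0.197, a4=1.296, a0=7.918; τ=−ln(0.9827)/7.918=0.002 → t=1.199; u2·a0=0.1309·7.918=1.036 ≤ a1=4.680 → R1 fires; E=4 D=16 S=4 M=1 B=13
Draw 11: a1=3.744, a2=1.396, a3=0.197, a4=1.296, a0=6.633; τ=−ln(0.8505)/6.633=0.024 → t=1.223; u2·a0=0.0672·6.633=0.446 ≤ a1=3.744 → R1 fires; E=3 D=16 S=4 M=1 B=15
Draw 12: a1=2.808, a2=1.047, a3=0.197, a4=1.296, a0=5.348; τ=−ln(0.1522)/5.348=0.352 → t=1.575; u2·a0=0.6084·5.348=3.254; a1=2.808 < 3.254 ≤ a1+a2=3.855 → R2 fires; E=2 D=18 S=4 M=0 B=15
Draw 13: a1=1.872, a2=0.000, a3=0.000, a4=1.458, a0=3.330; τ=−ln(0.4969)/3.330=0.210 → t=1.785 > T=1.7: stop.
E first becomes ≤ 4 when it reaches 4 at the event at t=0.425.

Threshold first reached at t = 0.425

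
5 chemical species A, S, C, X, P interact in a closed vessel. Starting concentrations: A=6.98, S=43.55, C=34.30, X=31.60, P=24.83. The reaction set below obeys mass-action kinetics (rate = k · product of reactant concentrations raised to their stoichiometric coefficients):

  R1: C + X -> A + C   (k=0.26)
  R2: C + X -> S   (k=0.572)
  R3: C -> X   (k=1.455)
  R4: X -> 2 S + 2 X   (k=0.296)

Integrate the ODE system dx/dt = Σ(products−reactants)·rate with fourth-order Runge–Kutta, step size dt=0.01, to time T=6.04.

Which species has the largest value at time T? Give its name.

Dominant species at T: S

RK4 with dt=0.01: 604 steps to T=6.04. Trajectory (selected grid times):
t=0.00: A=6.98 S=43.55 C=34.30 X=31.60 P=24.83
t=0.67: A=18.57 S=71.11 C=1.77 X=2.57 P=24.83
t=1.34: A=18.92 S=72.91 C=0.25 X=2.73 P=24.83
t=2.01: A=18.97 S=74.20 C=0.03 X=3.25 P=24.83
t=2.68: A=18.98 S=75.64 C=0.00 X=3.95 P=24.83
t=3.36: A=18.98 S=77.40 C=0.00 X=4.83 P=24.83
t=4.03: A=18.98 S=79.52 C=0.00 X=5.89 P=24.83
t=4.70: A=18.98 S=82.11 C=0.00 X=7.19 P=24.83
t=5.37: A=18.98 S=85.26 C=0.00 X=8.76 P=24.83
t=6.04: A=18.98 S=89.11 C=0.00 X=10.68 P=24.83
At T=6.04: A=18.98 S=89.11 C=0.00 X=10.68 P=24.83; the largest is S.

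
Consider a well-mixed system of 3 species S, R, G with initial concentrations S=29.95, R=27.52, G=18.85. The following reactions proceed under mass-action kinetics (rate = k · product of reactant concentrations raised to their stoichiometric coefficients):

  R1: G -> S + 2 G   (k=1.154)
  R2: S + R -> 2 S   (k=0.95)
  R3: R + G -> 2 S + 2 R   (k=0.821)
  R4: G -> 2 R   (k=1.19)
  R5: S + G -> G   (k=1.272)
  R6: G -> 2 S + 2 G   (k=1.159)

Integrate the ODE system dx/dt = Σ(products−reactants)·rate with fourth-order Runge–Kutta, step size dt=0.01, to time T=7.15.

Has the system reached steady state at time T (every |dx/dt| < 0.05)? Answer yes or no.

Steady state at T: yes

RK4 with dt=0.01: 715 steps to T=7.15. Trajectory (selected grid times):
t=0.00: S=29.95 R=27.52 G=18.85
t=0.79: S=10.20 R=2.09 G=4.46
t=1.59: S=8.11 R=1.65 G=3.30
t=2.38: S=7.60 R=1.48 G=2.94
t=3.18: S=7.40 R=1.42 G=2.80
t=3.97: S=7.32 R=1.39 G=2.74
t=4.77: S=7.28 R=1.38 G=2.71
t=5.56: S=7.26 R=1.37 G=2.70
t=6.36: S=7.26 R=1.37 G=2.69
t=7.15: S=7.25 R=1.37 G=2.69
Rates at T: R1=3.1055, R2=9.4298, R3=3.0241, R4=3.2024, R5=24.8244, R6=3.1190
dx/dt at T (Σ net stoichiometry × rate): S=-0.0028, R=-0.0009, G=-0.0020
Largest |dx/dt| is |-0.0028| (S) < 0.05 → steady.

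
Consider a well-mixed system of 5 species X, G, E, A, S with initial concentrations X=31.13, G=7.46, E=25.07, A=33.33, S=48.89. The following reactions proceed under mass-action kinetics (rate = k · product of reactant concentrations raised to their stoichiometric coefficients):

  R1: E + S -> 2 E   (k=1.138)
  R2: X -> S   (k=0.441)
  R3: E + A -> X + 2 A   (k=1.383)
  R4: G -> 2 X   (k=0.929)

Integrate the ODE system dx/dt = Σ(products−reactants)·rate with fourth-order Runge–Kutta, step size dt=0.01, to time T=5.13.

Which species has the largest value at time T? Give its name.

RK4 with dt=0.01: 513 steps to T=5.13. Trajectory (selected grid times):
t=0.00: X=31.13 G=7.46 E=25.07 A=33.33 S=48.89
t=0.57: X=70.03 G=4.39 E=0.00 A=84.87 S=41.19
t=1.14: X=57.62 G=2.59 E=0.00 A=84.87 S=57.21
t=1.71: X=46.68 G=1.52 E=0.00 A=84.87 S=70.29
t=2.28: X=37.40 G=0.90 E=0.00 A=84.87 S=80.82
t=2.85: X=29.73 G=0.53 E=0.00 A=84.87 S=89.22
t=3.42: X=23.50 G=0.31 E=0.00 A=84.87 S=95.89
t=3.99: X=18.50 G=0.18 E=0.00 A=84.87 S=101.14
t=4.56: X=14.52 G=0.11 E=0.00 A=84.87 S=105.27
t=5.13: X=11.37 G=0.06 E=0.00 A=84.87 S=108.51
At T=5.13: X=11.37 G=0.06 E=0.00 A=84.87 S=108.51; the largest is S.

Dominant species at T: S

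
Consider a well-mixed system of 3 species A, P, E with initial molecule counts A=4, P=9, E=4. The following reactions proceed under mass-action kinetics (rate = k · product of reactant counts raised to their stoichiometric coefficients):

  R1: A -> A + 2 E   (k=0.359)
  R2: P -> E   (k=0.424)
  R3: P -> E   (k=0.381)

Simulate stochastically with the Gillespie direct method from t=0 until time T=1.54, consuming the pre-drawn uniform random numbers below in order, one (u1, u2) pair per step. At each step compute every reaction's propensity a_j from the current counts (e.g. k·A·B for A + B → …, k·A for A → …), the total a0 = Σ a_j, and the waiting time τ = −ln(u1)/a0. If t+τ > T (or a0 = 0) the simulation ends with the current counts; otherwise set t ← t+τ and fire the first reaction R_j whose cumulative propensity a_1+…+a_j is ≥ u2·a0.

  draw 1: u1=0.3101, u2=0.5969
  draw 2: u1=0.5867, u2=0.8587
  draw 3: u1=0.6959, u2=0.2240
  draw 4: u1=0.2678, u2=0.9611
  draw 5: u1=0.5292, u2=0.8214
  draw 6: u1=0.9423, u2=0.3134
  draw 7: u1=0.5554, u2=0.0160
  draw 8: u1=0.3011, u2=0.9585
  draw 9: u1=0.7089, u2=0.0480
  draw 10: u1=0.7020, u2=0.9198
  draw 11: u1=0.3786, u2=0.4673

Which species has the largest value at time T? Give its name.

Dominant species at T: E

t=0.000: A=4 P=9 E=4
Draw 1: a1=1.436, a2=3.816, a3=3.429, a0=8.681; τ=−ln(0.3101)/8.681=0.135 → t=0.135; u2·a0=0.5969·8.681=5.182; a1=1.436 < 5.182 ≤ a1+a2=5.252 → R2 fires; A=4 P=8 E=5
Draw 2: a1=1.436, a2=3.392, a3=3.048, a0=7.876; τ=−ln(0.5867)/7.876=0.068 → t=0.203; u2·a0=0.8587·7.876=6.763; a1+a2=4.828 < 6.763 ≤ a1+…+a3=7.876 → R3 fires; A=4 P=7 E=6
Draw 3: a1=1.436, a2=2.968, a3=2.667, a0=7.071; τ=−ln(0.6959)/7.071=0.051 → t=0.254; u2·a0=0.2240·7.071=1.584; a1=1.436 < 1.584 ≤ a1+a2=4.404 → R2 fires; A=4 P=6 E=7
Draw 4: a1=1.436, a2=2.544, a3=2.286, a0=6.266; τ=−ln(0.2678)/6.266=0.210 → t=0.464; u2·a0=0.9611·6.266=6.022; a1+a2=3.980 < 6.022 ≤ a1+…+a3=6.266 → R3 fires; A=4 P=5 E=8
Draw 5: a1=1.436, a2=2.120, a3=1.905, a0=5.461; τ=−ln(0.5292)/5.461=0.117 → t=0.581; u2·a0=0.8214·5.461=4.486; a1+a2=3.556 < 4.486 ≤ a1+…+a3=5.461 → R3 fires; A=4 P=4 E=9
Draw 6: a1=1.436, a2=1.696, a3=1.524, a0=4.656; τ=−ln(0.9423)/4.656=0.013 → t=0.593; u2·a0=0.3134·4.656=1.459; a1=1.436 < 1.459 ≤ a1+a2=3.132 → R2 fires; A=4 P=3 E=10
Draw 7: a1=1.436, a2=1.272, a3=1.143, a0=3.851; τ=−ln(0.5554)/3.851=0.153 → t=0.746; u2·a0=0.0160·3.851=0.062 ≤ a1=1.436 → R1 fires; A=4 P=3 E=12
Draw 8: a1=1.436, a2=1.272, a3=1.143, a0=3.851; τ=−ln(0.3011)/3.851=0.312 → t=1.058; u2·a0=0.9585·3.851=3.691; a1+a2=2.708 < 3.691 ≤ a1+…+a3=3.851 → R3 fires; A=4 P=2 E=13
Draw 9: a1=1.436, a2=0.848, a3=0.762, a0=3.046; τ=−ln(0.7089)/3.046=0.113 → t=1.171; u2·a0=0.0480·3.046=0.146 ≤ a1=1.436 → R1 fires; A=4 P=2 E=15
Draw 10: a1=1.436, a2=0.848, a3=0.762, a0=3.046; τ=−ln(0.7020)/3.046=0.116 → t=1.287; u2·a0=0.9198·3.046=2.802; a1+a2=2.284 < 2.802 ≤ a1+…+a3=3.046 → R3 fires; A=4 P=1 E=16
Draw 11: a1=1.436, a2=0.424, a3=0.381, a0=2.241; τ=−ln(0.3786)/2.241=0.433 → t=1.720 > T=1.54: stop.
At T=1.54: A=4 P=1 E=16; the largest is E.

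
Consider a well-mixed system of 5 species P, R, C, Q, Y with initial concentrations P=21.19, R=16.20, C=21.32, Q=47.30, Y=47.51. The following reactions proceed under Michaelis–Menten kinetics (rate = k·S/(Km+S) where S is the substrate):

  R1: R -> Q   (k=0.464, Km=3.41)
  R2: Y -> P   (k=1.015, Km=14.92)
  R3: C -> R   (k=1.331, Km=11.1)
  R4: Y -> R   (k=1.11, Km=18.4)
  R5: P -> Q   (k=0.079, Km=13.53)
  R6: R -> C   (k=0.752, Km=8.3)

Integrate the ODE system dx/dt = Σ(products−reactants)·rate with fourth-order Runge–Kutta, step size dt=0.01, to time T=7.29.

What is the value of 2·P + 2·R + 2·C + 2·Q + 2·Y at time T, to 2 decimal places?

Check how each reaction changes W = 2·P + 2·R + 2·C + 2·Q + 2·Y (weight of products minus weight of reactants):
R1: R -> Q: (2·1) − (2·1) = 2 − 2 = 0
R2: Y -> P: (2·1) − (2·1) = 2 − 2 = 0
R3: C -> R: (2·1) − (2·1) = 2 − 2 = 0
R4: Y -> R: (2·1) − (2·1) = 2 − 2 = 0
R5: P -> Q: (2·1) − (2·1) = 2 − 2 = 0
R6: R -> C: (2·1) − (2·1) = 2 − 2 = 0
Every reaction leaves W unchanged, so W is conserved and no simulation is needed: W(T) = W(0) = 2·21.19 + 2·16.20 + 2·21.32 + 2·47.30 + 2·47.51 = 307.04

Value at T = 307.04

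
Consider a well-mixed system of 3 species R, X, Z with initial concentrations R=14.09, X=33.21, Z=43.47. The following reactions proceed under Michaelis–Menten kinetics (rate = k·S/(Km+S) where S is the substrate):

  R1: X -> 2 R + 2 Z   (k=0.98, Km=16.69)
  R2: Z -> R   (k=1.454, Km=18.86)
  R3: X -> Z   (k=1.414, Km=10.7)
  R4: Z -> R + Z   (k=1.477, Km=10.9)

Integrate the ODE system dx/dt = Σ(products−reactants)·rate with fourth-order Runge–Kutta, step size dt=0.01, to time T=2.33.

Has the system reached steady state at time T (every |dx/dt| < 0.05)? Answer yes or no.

Steady state at T: no

RK4 with dt=0.01: 233 steps to T=2.33. Trajectory (selected grid times):
t=0.00: R=14.09 X=33.21 Z=43.47
t=0.26: R=15.00 X=32.76 Z=43.82
t=0.52: R=15.91 X=32.32 Z=44.17
t=0.78: R=16.82 X=31.87 Z=44.52
t=1.04: R=17.73 X=31.43 Z=44.86
t=1.29: R=18.60 X=31.01 Z=45.19
t=1.55: R=19.51 X=30.57 Z=45.52
t=1.81: R=20.41 X=30.14 Z=45.85
t=2.07: R=21.32 X=29.70 Z=46.18
t=2.33: R=22.22 X=29.27 Z=46.51
Rates at T: R1=0.6241, R2=1.0345, R3=1.0355, R4=1.1966
dx/dt at T (Σ net stoichiometry × rate): R=+3.4793, X=-1.6596, Z=+1.2492
Largest |dx/dt| is |+3.4793| (R) ≥ 0.05 → not steady.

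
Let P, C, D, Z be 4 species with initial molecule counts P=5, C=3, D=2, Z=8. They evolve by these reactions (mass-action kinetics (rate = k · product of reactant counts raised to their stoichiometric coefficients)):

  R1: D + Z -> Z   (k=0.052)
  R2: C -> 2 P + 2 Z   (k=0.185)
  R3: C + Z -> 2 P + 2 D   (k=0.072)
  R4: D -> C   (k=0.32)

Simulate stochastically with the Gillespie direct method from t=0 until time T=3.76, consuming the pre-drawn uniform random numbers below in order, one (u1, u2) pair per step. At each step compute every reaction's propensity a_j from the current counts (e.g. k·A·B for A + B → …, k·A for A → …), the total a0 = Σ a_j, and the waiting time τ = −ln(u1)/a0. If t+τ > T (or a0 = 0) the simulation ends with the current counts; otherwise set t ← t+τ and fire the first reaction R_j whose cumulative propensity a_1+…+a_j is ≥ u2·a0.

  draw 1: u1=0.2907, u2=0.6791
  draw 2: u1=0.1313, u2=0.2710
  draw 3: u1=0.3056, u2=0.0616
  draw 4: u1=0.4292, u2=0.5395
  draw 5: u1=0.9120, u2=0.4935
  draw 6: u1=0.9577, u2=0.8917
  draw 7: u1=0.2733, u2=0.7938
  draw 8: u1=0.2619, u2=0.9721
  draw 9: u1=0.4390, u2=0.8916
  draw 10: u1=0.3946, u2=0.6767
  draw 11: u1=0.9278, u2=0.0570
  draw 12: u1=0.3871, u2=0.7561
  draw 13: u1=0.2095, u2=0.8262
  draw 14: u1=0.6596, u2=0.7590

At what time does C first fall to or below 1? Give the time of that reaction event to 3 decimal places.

Threshold first reached at t = 1.476

t=0.000: P=5 C=3 D=2 Z=8
Draw 1: a1=0.832, a2=0.555, a3=1.728, a4=0.640, a0=3.755; τ=−ln(0.2907)/3.755=0.329 → t=0.329; u2·a0=0.6791·3.755=2.550; a1+a2=1.387 < 2.550 ≤ a1+…+a3=3.115 → R3 fires; P=7 C=2 D=4 Z=7
Draw 2: a1=1.456, a2=0.370, a3=1.008, a4=1.280, a0=4.114; τ=−ln(0.1313)/4.114=0.494 → t=0.823; u2·a0=0.2710·4.114=1.115 ≤ a1=1.456 → R1 fires; P=7 C=2 D=3 Z=7
Draw 3: a1=1.092, a2=0.370, a3=1.008, a4=0.960, a0=3.430; τ=−ln(0.3056)/3.430=0.346 → t=1.168; u2·a0=0.0616·3.430=0.211 ≤ a1=1.092 → R1 fires; P=7 C=2 D=2 Z=7
Draw 4: a1=0.728, a2=0.370, a3=1.008, a4=0.640, a0=2.746; τ=−ln(0.4292)/2.746=0.308 → t=1.476; u2·a0=0.5395·2.746=1.481; a1+a2=1.098 < 1.481 ≤ a1+…+a3=2.106 → R3 fires; P=9 C=1 D=4 Z=6
Draw 5: a1=1.248, a2=0.185, a3=0.432, a4=1.280, a0=3.145; τ=−ln(0.9120)/3.145=0.029 → t=1.505; u2·a0=0.4935·3.145=1.552; a1+a2=1.433 < 1.552 ≤ a1+…+a3=1.865 → R3 fires; P=11 C=0 D=6 Z=5
Draw 6: a1=1.560, a2=0.000, a3=0.000, a4=1.920, a0=3.480; τ=−ln(0.9577)/3.480=0.012 → t=1.518; u2·a0=0.8917·3.480=3.103; a1+…+a3=1.560 < 3.103 ≤ a1+…+a4=3.480 → R4 fires; P=11 C=1 D=5 Z=5
Draw 7: a1=1.300, a2=0.185, a3=0.360, a4=1.600, a0=3.445; τ=−ln(0.2733)/3.445=0.377 → t=1.894; u2·a0=0.7938·3.445=2.735; a1+…+a3=1.845 < 2.735 ≤ a1+…+a4=3.445 → R4 fires; P=11 C=2 D=4 Z=5
Draw 8: a1=1.040, a2=0.370, a3=0.720, a4=1.280, a0=3.410; τ=−ln(0.2619)/3.410=0.393 → t=2.287; u2·a0=0.9721·3.410=3.315; a1+…+a3=2.130 < 3.315 ≤ a1+…+a4=3.410 → R4 fires; P=11 C=3 D=3 Z=5
Draw 9: a1=0.780, a2=0.555, a3=1.080, a4=0.960, a0=3.375; τ=−ln(0.4390)/3.375=0.244 → t=2.531; u2·a0=0.8916·3.375=3.009; a1+…+a3=2.415 < 3.009 ≤ a1+…+a4=3.375 → R4 fires; P=11 C=4 D=2 Z=5
Draw 10: a1=0.520, a2=0.740, a3=1.440, a4=0.640, a0=3.340; τ=−ln(0.3946)/3.340=0.278 → t=2.810; u2·a0=0.6767·3.340=2.260; a1+a2=1.260 < 2.260 ≤ a1+…+a3=2.700 → R3 fires; P=13 C=3 D=4 Z=4
Draw 11: a1=0.832, a2=0.555, a3=0.864, a4=1.280, a0=3.531; τ=−ln(0.9278)/3.531=0.021 → t=2.831; u2·a0=0.0570·3.531=0.201 ≤ a1=0.832 → R1 fires; P=13 C=3 D=3 Z=4
Draw 12: a1=0.624, a2=0.555, a3=0.864, a4=0.960, a0=3.003; τ=−ln(0.3871)/3.003=0.316 → t=3.147; u2·a0=0.7561·3.003=2.271; a1+…+a3=2.043 < 2.271 ≤ a1+…+a4=3.003 → R4 fires; P=13 C=4 D=2 Z=4
Draw 13: a1=0.416, a2=0.740, a3=1.152, a4=0.640, a0=2.948; τ=−ln(0.2095)/2.948=0.530 → t=3.677; u2·a0=0.8262·2.948=2.436; a1+…+a3=2.308 < 2.436 ≤ a1+…+a4=2.948 → R4 fires; P=13 C=5 D=1 Z=4
Draw 14: a1=0.208, a2=0.925, a3=1.440, a4=0.320, a0=2.893; τ=−ln(0.6596)/2.893=0.144 → t=3.821 > T=3.76: stop.
C first becomes ≤ 1 when it reaches 1 at the event at t=1.476.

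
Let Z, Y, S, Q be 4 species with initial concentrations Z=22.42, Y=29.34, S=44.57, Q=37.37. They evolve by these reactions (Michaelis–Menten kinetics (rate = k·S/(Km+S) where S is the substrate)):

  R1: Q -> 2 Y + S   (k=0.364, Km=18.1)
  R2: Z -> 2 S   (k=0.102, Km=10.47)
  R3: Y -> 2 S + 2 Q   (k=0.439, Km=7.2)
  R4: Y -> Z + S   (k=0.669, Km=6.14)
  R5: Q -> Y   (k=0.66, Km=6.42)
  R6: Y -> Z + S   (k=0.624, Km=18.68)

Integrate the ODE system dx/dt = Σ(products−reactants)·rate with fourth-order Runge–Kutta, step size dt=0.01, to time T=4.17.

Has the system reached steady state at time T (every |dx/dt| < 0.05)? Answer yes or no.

Steady state at T: no

RK4 with dt=0.01: 417 steps to T=4.17. Trajectory (selected grid times):
t=0.00: Z=22.42 Y=29.34 S=44.57 Q=37.37
t=0.46: Z=22.82 Y=29.23 S=45.50 Q=37.32
t=0.93: Z=23.22 Y=29.12 S=46.45 Q=37.27
t=1.39: Z=23.62 Y=29.02 S=47.38 Q=37.23
t=1.85: Z=24.02 Y=28.91 S=48.31 Q=37.18
t=2.32: Z=24.42 Y=28.80 S=49.26 Q=37.13
t=2.78: Z=24.81 Y=28.70 S=50.19 Q=37.08
t=3.24: Z=25.21 Y=28.59 S=51.12 Q=37.03
t=3.71: Z=25.61 Y=28.49 S=52.07 Q=36.98
t=4.17: Z=26.00 Y=28.38 S=52.99 Q=36.93
Rates at T: R1=0.2443, R2=0.0727, R3=0.3502, R4=0.5500, R5=0.5623, R6=0.3763
dx/dt at T (Σ net stoichiometry × rate): Z=+0.8536, Y=-0.2257, S=+2.0164, Q=-0.1062
Largest |dx/dt| is |+2.0164| (S) ≥ 0.05 → not steady.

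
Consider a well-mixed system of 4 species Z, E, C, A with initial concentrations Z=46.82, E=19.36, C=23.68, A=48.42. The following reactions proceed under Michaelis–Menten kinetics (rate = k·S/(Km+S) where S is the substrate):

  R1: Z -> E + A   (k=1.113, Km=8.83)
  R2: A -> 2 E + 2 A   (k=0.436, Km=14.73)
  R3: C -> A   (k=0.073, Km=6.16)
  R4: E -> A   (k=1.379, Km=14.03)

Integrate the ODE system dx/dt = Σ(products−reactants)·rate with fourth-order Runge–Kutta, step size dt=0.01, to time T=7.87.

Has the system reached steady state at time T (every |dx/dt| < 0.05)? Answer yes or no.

Steady state at T: no

RK4 with dt=0.01: 787 steps to T=7.87. Trajectory (selected grid times):
t=0.00: Z=46.82 E=19.36 C=23.68 A=48.42
t=0.87: Z=46.01 E=20.06 C=23.63 A=50.28
t=1.75: Z=45.19 E=20.75 C=23.58 A=52.17
t=2.62: Z=44.38 E=21.44 C=23.53 A=54.04
t=3.50: Z=43.56 E=22.12 C=23.48 A=55.95
t=4.37: Z=42.76 E=22.79 C=23.43 A=57.84
t=5.25: Z=41.95 E=23.46 C=23.38 A=59.77
t=6.12: Z=41.15 E=24.11 C=23.33 A=61.68
t=7.00: Z=40.34 E=24.77 C=23.28 A=63.61
t=7.87: Z=39.55 E=25.41 C=23.23 A=65.53
Rates at T: R1=0.9099, R2=0.3560, R3=0.0577, R4=0.8884
dx/dt at T (Σ net stoichiometry × rate): Z=-0.9099, E=+0.7334, C=-0.0577, A=+2.2120
Largest |dx/dt| is |+2.2120| (A) ≥ 0.05 → not steady.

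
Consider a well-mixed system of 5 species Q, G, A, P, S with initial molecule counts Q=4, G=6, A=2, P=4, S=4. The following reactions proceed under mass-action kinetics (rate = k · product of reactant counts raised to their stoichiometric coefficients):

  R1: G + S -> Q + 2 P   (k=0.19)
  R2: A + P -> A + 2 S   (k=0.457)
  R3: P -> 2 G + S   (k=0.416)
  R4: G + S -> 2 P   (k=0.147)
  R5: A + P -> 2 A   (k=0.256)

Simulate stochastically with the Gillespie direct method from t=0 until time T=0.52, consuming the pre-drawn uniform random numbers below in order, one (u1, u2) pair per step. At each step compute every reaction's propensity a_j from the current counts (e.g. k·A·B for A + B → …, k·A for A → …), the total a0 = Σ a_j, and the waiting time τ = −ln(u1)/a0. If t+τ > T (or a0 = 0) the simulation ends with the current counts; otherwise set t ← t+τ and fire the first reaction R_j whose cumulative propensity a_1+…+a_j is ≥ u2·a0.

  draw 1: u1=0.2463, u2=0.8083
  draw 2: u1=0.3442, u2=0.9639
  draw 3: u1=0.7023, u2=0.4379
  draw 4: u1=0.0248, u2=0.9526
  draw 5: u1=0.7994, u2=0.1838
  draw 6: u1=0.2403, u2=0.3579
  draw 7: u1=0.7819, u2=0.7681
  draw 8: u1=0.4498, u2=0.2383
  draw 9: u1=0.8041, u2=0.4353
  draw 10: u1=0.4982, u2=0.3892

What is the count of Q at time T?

Q at T = 5

t=0.000: Q=4 G=6 A=2 P=4 S=4
Draw 1: a1=4.560, a2=3.656, a3=1.664, a4=3.528, a5=2.048, a0=15.456; τ=−ln(0.2463)/15.456=0.091 → t=0.091; u2·a0=0.8083·15.456=12.493; a1+…+a3=9.880 < 12.493 ≤ a1+…+a4=13.408 → R4 fires; Q=4 G=5 A=2 P=6 S=3
Draw 2: a1=2.850, a2=5.484, a3=2.496, a4=2.205, a5=3.072, a0=16.107; τ=−ln(0.3442)/16.107=0.066 → t=0.157; u2·a0=0.9639·16.107=15.526; a1+…+a4=13.035 < 15.526 ≤ a1+…+a5=16.107 → R5 fires; Q=4 G=5 A=3 P=5 S=3
Draw 3: a1=2.850, a2=6.855, a3=2.080, a4=2.205, a5=3.840, a0=17.830; τ=−ln(0.7023)/17.830=0.020 → t=0.177; u2·a0=0.4379·17.830=7.808; a1=2.850 < 7.808 ≤ a1+a2=9.705 → R2 fires; Q=4 G=5 A=3 P=4 S=5
Draw 4: a1=4.750, a2=5.484, a3=1.664, a4=3.675, a5=3.072, a0=18.645; τ=−ln(0.0248)/18.645=0.198 → t=0.375; u2·a0=0.9526·18.645=17.761; a1+…+a4=15.573 < 17.761 ≤ a1+…+a5=18.645 → R5 fires; Q=4 G=5 A=4 P=3 S=5
Draw 5: a1=4.750, a2=5.484, a3=1.248, a4=3.675, a5=3.072, a0=18.229; τ=−ln(0.7994)/18.229=0.012 → t=0.387; u2·a0=0.1838·18.229=3.350 ≤ a1=4.750 → R1 fires; Q=5 G=4 A=4 P=5 S=4
Draw 6: a1=3.040, a2=9.140, a3=2.080, a4=2.352, a5=5.120, a0=21.732; τ=−ln(0.2403)/21.732=0.066 → t=0.453; u2·a0=0.3579·21.732=7.778; a1=3.040 < 7.778 ≤ a1+a2=12.180 → R2 fires; Q=5 G=4 A=4 P=4 S=6
Draw 7: a1=4.560, a2=7.312, a3=1.664, a4=3.528, a5=4.096, a0=21.160; τ=−ln(0.7819)/21.160=0.012 → t=0.464; u2·a0=0.7681·21.160=16.253; a1+…+a3=13.536 < 16.253 ≤ a1+…+a4=17.064 → R4 fires; Q=5 G=3 A=4 P=6 S=5
Draw 8: a1=2.850, a2=10.968, a3=2.496, a4=2.205, a5=6.144, a0=24.663; τ=−ln(0.4498)/24.663=0.032 → t=0.497; u2·a0=0.2383·24.663=5.877; a1=2.850 < 5.877 ≤ a1+a2=13.818 → R2 fires; Q=5 G=3 A=4 P=5 S=7
Draw 9: a1=3.990, a2=9.140, a3=2.080, a4=3.087, a5=5.120, a0=23.417; τ=−ln(0.8041)/23.417=0.009 → t=0.506; u2·a0=0.4353·23.417=10.193; a1=3.990 < 10.193 ≤ a1+a2=13.130 → R2 fires; Q=5 G=3 A=4 P=4 S=9
Draw 10: a1=5.130, a2=7.312, a3=1.664, a4=3.969, a5=4.096, a0=22.171; τ=−ln(0.4982)/22.171=0.031 → t=0.538 > T=0.52: stop.
Read off Q at T=0.52: 5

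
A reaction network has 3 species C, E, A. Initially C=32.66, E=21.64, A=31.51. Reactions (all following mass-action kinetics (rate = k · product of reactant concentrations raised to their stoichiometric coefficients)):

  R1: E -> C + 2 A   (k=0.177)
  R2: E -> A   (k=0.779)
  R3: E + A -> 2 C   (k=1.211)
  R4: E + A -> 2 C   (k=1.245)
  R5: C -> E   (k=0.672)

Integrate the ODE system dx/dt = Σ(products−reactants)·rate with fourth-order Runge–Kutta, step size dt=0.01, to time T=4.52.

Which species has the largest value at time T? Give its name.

RK4 with dt=0.01: 452 steps to T=4.52. Trajectory (selected grid times):
t=0.00: C=32.66 E=21.64 A=31.51
t=0.50: C=75.81 E=10.44 A=0.50
t=1.00: C=70.40 E=18.62 A=0.46
t=1.51: C=71.33 E=21.32 A=0.46
t=2.01: C=73.89 E=22.67 A=0.46
t=2.51: C=76.92 E=23.75 A=0.46
t=3.01: C=80.18 E=24.79 A=0.46
t=3.52: C=83.66 E=25.87 A=0.46
t=4.02: C=87.23 E=26.98 A=0.46
t=4.52: C=90.96 E=28.13 A=0.46
At T=4.52: C=90.96 E=28.13 A=0.46; the largest is C.

Dominant species at T: C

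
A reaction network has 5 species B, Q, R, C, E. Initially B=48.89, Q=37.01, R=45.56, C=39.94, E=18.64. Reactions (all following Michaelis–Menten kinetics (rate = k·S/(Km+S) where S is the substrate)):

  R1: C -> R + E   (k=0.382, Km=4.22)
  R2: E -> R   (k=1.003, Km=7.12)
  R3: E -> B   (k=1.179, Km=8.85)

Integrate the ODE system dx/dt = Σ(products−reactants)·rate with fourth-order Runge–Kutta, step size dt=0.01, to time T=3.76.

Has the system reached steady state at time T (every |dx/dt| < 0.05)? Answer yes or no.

Steady state at T: no

RK4 with dt=0.01: 376 steps to T=3.76. Trajectory (selected grid times):
t=0.00: B=48.89 Q=37.01 R=45.56 C=39.94 E=18.64
t=0.42: B=49.22 Q=37.01 R=46.01 C=39.79 E=18.15
t=0.84: B=49.56 Q=37.01 R=46.46 C=39.65 E=17.66
t=1.25: B=49.88 Q=37.01 R=46.89 C=39.51 E=17.19
t=1.67: B=50.20 Q=37.01 R=47.33 C=39.36 E=16.71
t=2.09: B=50.52 Q=37.01 R=47.77 C=39.22 E=16.24
t=2.51: B=50.84 Q=37.01 R=48.21 C=39.07 E=15.77
t=2.92: B=51.15 Q=37.01 R=48.63 C=38.93 E=15.33
t=3.34: B=51.46 Q=37.01 R=49.06 C=38.79 E=14.87
t=3.76: B=51.77 Q=37.01 R=49.49 C=38.64 E=14.42
Rates at T: R1=0.3444, R2=0.6715, R3=0.7307
dx/dt at T (Σ net stoichiometry × rate): B=+0.7307, Q=+0.0000, R=+1.0159, C=-0.3444, E=-1.0578
Largest |dx/dt| is |-1.0578| (E) ≥ 0.05 → not steady.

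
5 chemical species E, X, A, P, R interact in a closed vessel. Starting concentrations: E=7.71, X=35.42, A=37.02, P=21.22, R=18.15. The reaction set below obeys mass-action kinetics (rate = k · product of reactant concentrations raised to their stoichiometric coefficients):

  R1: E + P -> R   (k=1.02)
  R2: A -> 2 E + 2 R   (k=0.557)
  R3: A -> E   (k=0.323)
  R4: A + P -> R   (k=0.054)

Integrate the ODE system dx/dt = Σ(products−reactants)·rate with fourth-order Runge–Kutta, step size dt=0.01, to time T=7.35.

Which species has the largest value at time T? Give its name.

Dominant species at T: R

RK4 with dt=0.01: 735 steps to T=7.35. Trajectory (selected grid times):
t=0.00: E=7.71 X=35.42 A=37.02 P=21.22 R=18.15
t=0.82: E=18.77 X=35.42 A=15.37 P=0.00 R=60.64
t=1.63: E=31.57 X=35.42 A=7.54 P=0.00 R=70.56
t=2.45: E=37.89 X=35.42 A=3.66 P=0.00 R=75.47
t=3.27: E=40.97 X=35.42 A=1.78 P=0.00 R=77.85
t=4.08: E=42.45 X=35.42 A=0.87 P=0.00 R=79.00
t=4.90: E=43.18 X=35.42 A=0.42 P=0.00 R=79.57
t=5.72: E=43.54 X=35.42 A=0.21 P=0.00 R=79.84
t=6.53: E=43.71 X=35.42 A=0.10 P=0.00 R=79.97
t=7.35: E=43.80 X=35.42 A=0.05 P=0.00 R=80.04
At T=7.35: E=43.80 X=35.42 A=0.05 P=0.00 R=80.04; the largest is R.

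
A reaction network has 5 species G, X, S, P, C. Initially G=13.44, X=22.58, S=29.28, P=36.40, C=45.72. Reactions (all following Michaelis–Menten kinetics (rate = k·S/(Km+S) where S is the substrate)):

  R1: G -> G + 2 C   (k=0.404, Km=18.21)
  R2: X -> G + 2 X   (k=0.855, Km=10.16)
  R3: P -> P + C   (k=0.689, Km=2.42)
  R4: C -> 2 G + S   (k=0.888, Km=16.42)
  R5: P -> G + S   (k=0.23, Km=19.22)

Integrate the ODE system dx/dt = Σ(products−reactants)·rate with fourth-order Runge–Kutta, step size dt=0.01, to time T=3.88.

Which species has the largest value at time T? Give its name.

Dominant species at T: C

RK4 with dt=0.01: 388 steps to T=3.88. Trajectory (selected grid times):
t=0.00: G=13.44 X=22.58 S=29.28 P=36.40 C=45.72
t=0.43: G=14.32 X=22.83 S=29.63 P=36.34 C=45.87
t=0.86: G=15.20 X=23.09 S=29.97 P=36.27 C=46.02
t=1.29: G=16.09 X=23.34 S=30.32 P=36.21 C=46.18
t=1.72: G=16.97 X=23.60 S=30.66 P=36.14 C=46.34
t=2.16: G=17.88 X=23.86 S=31.02 P=36.08 C=46.51
t=2.59: G=18.77 X=24.12 S=31.37 P=36.01 C=46.68
t=3.02: G=19.65 X=24.38 S=31.71 P=35.95 C=46.85
t=3.45: G=20.54 X=24.64 S=32.06 P=35.88 C=47.03
t=3.88: G=21.44 X=24.90 S=32.41 P=35.82 C=47.21
At T=3.88: G=21.44 X=24.90 S=32.41 P=35.82 C=47.21; the largest is C.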